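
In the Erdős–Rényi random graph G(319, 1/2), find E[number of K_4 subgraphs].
E[# K_4] = C(319, 4) · (1/2)^C(4, 2) = 423402001 / 2^6 = 6615656.265625

For each 4-subset S of vertices (there are C(319, 4) = 423402001 such S), let X_S = 1 if S induces a K_4 (all C(4, 2) = 6 edges present). Then P(X_S = 1) = (1/2)^6 = 1/64. By linearity of expectation, E[# K_4] = C(319, 4) · (1/2)^6 = 423402001 / 64 = 6615656.265625.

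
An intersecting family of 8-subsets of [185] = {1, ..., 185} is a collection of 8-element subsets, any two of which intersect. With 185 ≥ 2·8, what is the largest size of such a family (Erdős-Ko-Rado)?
max |F| = C(184, 7) = 1262216571096

The Erdős-Ko-Rado theorem states: for n ≥ 2k, an intersecting family of k-subsets of an n-element set has size at most C(n − 1, k − 1), with equality for 'star' families {A ⊆ [n] : |A| = k, i ∈ A} (fix an element i). For n = 185, k = 8: C(184, 7) = 1262216571096.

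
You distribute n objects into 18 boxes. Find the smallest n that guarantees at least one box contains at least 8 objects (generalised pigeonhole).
n = (8 − 1)·18 + 1 = 127

By the generalised pigeonhole principle, to guarantee some box contains ≥ r objects we need more than (r − 1) · k objects total. Threshold: n = (r − 1) · k + 1. With r = 8 and k = 18: n = 7 · 18 + 1 = 126 + 1 = 127. For n = 126 = 7 · 18, we can put exactly 7 objects in every box, avoiding 8 in any single one — so 127 is tight.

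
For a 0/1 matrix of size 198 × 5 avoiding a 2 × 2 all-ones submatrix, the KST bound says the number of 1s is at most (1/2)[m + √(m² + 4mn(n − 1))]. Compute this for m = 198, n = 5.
z(198, 5; 2, 2) ≤ (1/2)[198 + √(198² + 4·198·5·4)] = (1/2)[198 + √55044] = 216.3073

Kővári–Sós–Turán: let r_1, ..., r_198 be the row sums and z = Σ r_i the total number of 1s. Each pair of columns can share at most one row with both entries 1 (else a 2×2 all-ones block appears), so Σ_i C(r_i, 2) ≤ C(5, 2) = 10. By convexity Σ_i C(r_i, 2) ≥ 198·C(z/198, 2) = z(z − 198)/(2·198), giving z² − 198z − 198·5·4 ≤ 0 and hence z ≤ (1/2)[198 + √(39204 + 4·3960)] = (1/2)[198 + √55044] ≈ (1/2)(198 + 234.6146) = 216.3073.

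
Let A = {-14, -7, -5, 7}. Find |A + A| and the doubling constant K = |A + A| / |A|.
K = |A + A| / |A| = 10/4 = 5/2

Enumerate A + A = {a + b : a, b ∈ A}. With |A| = 4, there are |A|^2 = 16 ordered sum pairs; collecting distinct values, A + A = {-28, -21, -19, -14, -12, -10, -7, 0, 2, 14}, so |A + A| = 10. Thus K = 10/4 = 5/2. For comparison, the minimum possible |A + A| over all 4-element sets is 2·4 − 1 = 7 (so min K = 7/4), attained only by arithmetic progressions.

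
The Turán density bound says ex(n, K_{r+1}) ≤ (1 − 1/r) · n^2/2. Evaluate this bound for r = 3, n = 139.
Turán density bound = (2/3) · 139^2/2 = 19321/3 ≈ 6440.3333

Turán's theorem: ex(n, K_{r+1}) is achieved by the complete r-partite Turán graph T(n, r) with parts as balanced as possible, and is at most (1 − 1/r) · n^2/2. For r = 3, n = 139: the density bound is (2/3) · 19321/2 = 19321/3 ≈ 6440.3333. The integer-valued extremum is e(T(139, 3)) = 6440, which is strictly less than the density bound 19321/3 since 3 ∤ 139 (the parts of T(139, 3) cannot all be equal).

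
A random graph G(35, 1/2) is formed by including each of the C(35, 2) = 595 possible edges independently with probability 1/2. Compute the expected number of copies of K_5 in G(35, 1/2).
E[# K_5] = C(35, 5) · (1/2)^C(5, 2) = 324632 / 2^10 = 40579/128 = 317.0234375

For each 5-subset S of vertices (there are C(35, 5) = 324632 such S), let X_S = 1 if S induces a K_5 (all C(5, 2) = 10 edges present). Then P(X_S = 1) = (1/2)^10 = 1/1024. By linearity of expectation, E[# K_5] = C(35, 5) · (1/2)^10 = 324632 / 1024 = 40579/128 = 317.0234375.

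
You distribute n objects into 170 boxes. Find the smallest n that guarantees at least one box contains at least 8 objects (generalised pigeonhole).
n = (8 − 1)·170 + 1 = 1191

By the generalised pigeonhole principle, to guarantee some box contains ≥ r objects we need more than (r − 1) · k objects total. Threshold: n = (r − 1) · k + 1. With r = 8 and k = 170: n = 7 · 170 + 1 = 1190 + 1 = 1191. For n = 1190 = 7 · 170, we can put exactly 7 objects in every box, avoiding 8 in any single one — so 1191 is tight.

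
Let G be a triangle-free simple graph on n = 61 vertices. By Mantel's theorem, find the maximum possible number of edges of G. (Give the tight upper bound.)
ex(61, K_3) = ⌊61^2/4⌋ = 930

Mantel (1907): a triangle-free graph on n vertices has at most ⌊n^2/4⌋ edges, with equality for the complete bipartite graph K_{⌊n/2⌋, ⌈n/2⌉}. For n = 61: ⌊61^2/4⌋ = ⌊3721/4⌋ = 930. The extremal graph is K_{30, 31}, which has 30·31 = 930 edges.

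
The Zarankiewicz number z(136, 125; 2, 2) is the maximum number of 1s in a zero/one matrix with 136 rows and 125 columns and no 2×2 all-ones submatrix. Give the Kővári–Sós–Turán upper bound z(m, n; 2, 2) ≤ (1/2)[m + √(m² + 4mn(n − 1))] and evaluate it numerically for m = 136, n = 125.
z(136, 125; 2, 2) ≤ (1/2)[136 + √(136² + 4·136·125·124)] = (1/2)[136 + √8450496] = 1521.4868

Kővári–Sós–Turán: let r_1, ..., r_136 be the row sums and z = Σ r_i the total number of 1s. Each pair of columns can share at most one row with both entries 1 (else a 2×2 all-ones block appears), so Σ_i C(r_i, 2) ≤ C(125, 2) = 7750. By convexity Σ_i C(r_i, 2) ≥ 136·C(z/136, 2) = z(z − 136)/(2·136), giving z² − 136z − 136·125·124 ≤ 0 and hence z ≤ (1/2)[136 + √(18496 + 4·2108000)] = (1/2)[136 + √8450496] ≈ (1/2)(136 + 2906.9737) = 1521.4868.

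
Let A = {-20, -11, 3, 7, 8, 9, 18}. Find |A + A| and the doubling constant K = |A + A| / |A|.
K = |A + A| / |A| = 26/7

Enumerate A + A = {a + b : a, b ∈ A}. With |A| = 7, there are |A|^2 = 49 ordered sum pairs; collecting distinct values, A + A = {-40, -31, -22, -17, -13, -12, -11, -8, -4, -3, -2, 6, 7, 10, 11, 12, 14, 15, 16, 17, 18, 21, 25, 26, 27, 36}, so |A + A| = 26. Thus K = 26/7. For comparison, the minimum possible |A + A| over all 7-element sets is 2·7 − 1 = 13 (so min K = 13/7), attained only by arithmetic progressions.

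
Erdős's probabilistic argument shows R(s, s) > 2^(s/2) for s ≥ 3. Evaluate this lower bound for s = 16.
2^(16/2) = 256; so R(16, 16) > 256

Colour each edge of K_n uniformly at random with red/blue. The expected number of monochromatic K_16 is C(n, 16) · 2 · 2^(−C(16,2)). If C(n, 16) · 2^(1 − C(16,2)) < 1, then with positive probability no monochromatic K_16 exists, so R(16, 16) > n. The standard estimate C(n, 16) ≤ n^16/16! shows this inequality holds whenever n ≤ 2^(16/2) (since 16! · 2^(C(16,2) − 1) > 2^(16^2/2) ≥ n^16). Hence R(16, 16) > 2^(16/2) = 256.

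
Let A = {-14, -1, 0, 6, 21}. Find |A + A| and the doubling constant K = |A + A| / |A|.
K = |A + A| / |A| = 15/5 = 3

Enumerate A + A = {a + b : a, b ∈ A}. With |A| = 5, there are |A|^2 = 25 ordered sum pairs; collecting distinct values, A + A = {-28, -15, -14, -8, -2, -1, 0, 5, 6, 7, 12, 20, 21, 27, 42}, so |A + A| = 15. Thus K = 15/5 = 3. For comparison, the minimum possible |A + A| over all 5-element sets is 2·5 − 1 = 9 (so min K = 9/5), attained only by arithmetic progressions.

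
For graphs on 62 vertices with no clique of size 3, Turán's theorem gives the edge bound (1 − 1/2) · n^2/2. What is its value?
Turán density bound = (1/2) · 62^2/2 = 961

Turán's theorem: ex(n, K_{r+1}) is achieved by the complete r-partite Turán graph T(n, r) with parts as balanced as possible, and is at most (1 − 1/r) · n^2/2. For r = 2, n = 62: the density bound is (1/2) · 3844/2 = 961. Since 2 ∣ 62, the Turán graph T(62, 2) has parts of equal size 31, and its edge count e(T(62, 2)) = 961 attains the density bound exactly.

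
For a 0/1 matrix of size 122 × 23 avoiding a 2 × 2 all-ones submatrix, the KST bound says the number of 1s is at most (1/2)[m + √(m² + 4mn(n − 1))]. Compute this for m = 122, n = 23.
z(122, 23; 2, 2) ≤ (1/2)[122 + √(122² + 4·122·23·22)] = (1/2)[122 + √261812] = 316.8378

Kővári–Sós–Turán: let r_1, ..., r_122 be the row sums and z = Σ r_i the total number of 1s. Each pair of columns can share at most one row with both entries 1 (else a 2×2 all-ones block appears), so Σ_i C(r_i, 2) ≤ C(23, 2) = 253. By convexity Σ_i C(r_i, 2) ≥ 122·C(z/122, 2) = z(z − 122)/(2·122), giving z² − 122z − 122·23·22 ≤ 0 and hence z ≤ (1/2)[122 + √(14884 + 4·61732)] = (1/2)[122 + √261812] ≈ (1/2)(122 + 511.6757) = 316.8378.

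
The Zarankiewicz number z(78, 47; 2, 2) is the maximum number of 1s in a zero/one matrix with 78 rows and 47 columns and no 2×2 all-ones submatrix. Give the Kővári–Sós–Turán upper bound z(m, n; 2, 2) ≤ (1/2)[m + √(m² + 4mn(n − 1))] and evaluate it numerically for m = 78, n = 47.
z(78, 47; 2, 2) ≤ (1/2)[78 + √(78² + 4·78·47·46)] = (1/2)[78 + √680628] = 451.5009

Kővári–Sós–Turán: let r_1, ..., r_78 be the row sums and z = Σ r_i the total number of 1s. Each pair of columns can share at most one row with both entries 1 (else a 2×2 all-ones block appears), so Σ_i C(r_i, 2) ≤ C(47, 2) = 1081. By convexity Σ_i C(r_i, 2) ≥ 78·C(z/78, 2) = z(z − 78)/(2·78), giving z² − 78z − 78·47·46 ≤ 0 and hence z ≤ (1/2)[78 + √(6084 + 4·168636)] = (1/2)[78 + √680628] ≈ (1/2)(78 + 825.0018) = 451.5009.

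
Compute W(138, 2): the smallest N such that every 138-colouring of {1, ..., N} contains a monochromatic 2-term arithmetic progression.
W(138, 2) = 138 + 1 = 139

A 2-term AP is any pair of integers, so a monochromatic 2-AP exists iff some colour is used at least twice. With 138 colours, the colouring i ↦ i on {1, ..., 138} uses each colour once, avoiding any monochromatic pair, so W(138, 2) > 138. For {1, ..., 139}, pigeonhole forces two integers of the same colour, which form a monochromatic 2-AP. Hence W(138, 2) = 139.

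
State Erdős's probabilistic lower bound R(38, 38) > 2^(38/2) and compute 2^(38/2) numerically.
2^(38/2) = 524288; so R(38, 38) > 524288

Colour each edge of K_n uniformly at random with red/blue. The expected number of monochromatic K_38 is C(n, 38) · 2 · 2^(−C(38,2)). If C(n, 38) · 2^(1 − C(38,2)) < 1, then with positive probability no monochromatic K_38 exists, so R(38, 38) > n. The standard estimate C(n, 38) ≤ n^38/38! shows this inequality holds whenever n ≤ 2^(38/2) (since 38! · 2^(C(38,2) − 1) > 2^(38^2/2) ≥ n^38). Hence R(38, 38) > 2^(38/2) = 524288.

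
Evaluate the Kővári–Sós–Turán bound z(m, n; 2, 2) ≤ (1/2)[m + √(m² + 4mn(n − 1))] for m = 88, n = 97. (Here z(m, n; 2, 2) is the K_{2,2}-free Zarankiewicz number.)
z(88, 97; 2, 2) ≤ (1/2)[88 + √(88² + 4·88·97·96)] = (1/2)[88 + √3285568] = 950.3068

Kővári–Sós–Turán: let r_1, ..., r_88 be the row sums and z = Σ r_i the total number of 1s. Each pair of columns can share at most one row with both entries 1 (else a 2×2 all-ones block appears), so Σ_i C(r_i, 2) ≤ C(97, 2) = 4656. By convexity Σ_i C(r_i, 2) ≥ 88·C(z/88, 2) = z(z − 88)/(2·88), giving z² − 88z − 88·97·96 ≤ 0 and hence z ≤ (1/2)[88 + √(7744 + 4·819456)] = (1/2)[88 + √3285568] ≈ (1/2)(88 + 1812.6136) = 950.3068.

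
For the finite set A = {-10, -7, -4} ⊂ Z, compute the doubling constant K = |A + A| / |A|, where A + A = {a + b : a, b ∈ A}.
K = |A + A| / |A| = 5/3

Enumerate A + A = {a + b : a, b ∈ A}. With |A| = 3, there are |A|^2 = 9 ordered sum pairs; collecting distinct values, A + A = {-20, -17, -14, -11, -8}, so |A + A| = 5. Thus K = 5/3. Here |A + A| = 2|A| − 1 = 5, the minimum possible — so K = 5/3 is minimal, which holds iff A is an arithmetic progression.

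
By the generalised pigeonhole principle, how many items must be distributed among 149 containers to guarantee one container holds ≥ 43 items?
n = (43 − 1)·149 + 1 = 6259

By the generalised pigeonhole principle, to guarantee some box contains ≥ r objects we need more than (r − 1) · k objects total. Threshold: n = (r − 1) · k + 1. With r = 43 and k = 149: n = 42 · 149 + 1 = 6258 + 1 = 6259. For n = 6258 = 42 · 149, we can put exactly 42 objects in every box, avoiding 43 in any single one — so 6259 is tight.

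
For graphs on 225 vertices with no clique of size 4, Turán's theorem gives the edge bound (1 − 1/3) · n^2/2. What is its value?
Turán density bound = (2/3) · 225^2/2 = 16875

Turán's theorem: ex(n, K_{r+1}) is achieved by the complete r-partite Turán graph T(n, r) with parts as balanced as possible, and is at most (1 − 1/r) · n^2/2. For r = 3, n = 225: the density bound is (2/3) · 50625/2 = 16875. Since 3 ∣ 225, the Turán graph T(225, 3) has parts of equal size 75, and its edge count e(T(225, 3)) = 16875 attains the density bound exactly.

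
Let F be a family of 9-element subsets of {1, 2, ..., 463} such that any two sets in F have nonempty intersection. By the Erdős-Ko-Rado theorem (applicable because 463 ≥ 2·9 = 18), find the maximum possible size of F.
max |F| = C(462, 8) = 48434052938466195

The Erdős-Ko-Rado theorem states: for n ≥ 2k, an intersecting family of k-subsets of an n-element set has size at most C(n − 1, k − 1), with equality for 'star' families {A ⊆ [n] : |A| = k, i ∈ A} (fix an element i). For n = 463, k = 9: C(462, 8) = 48434052938466195.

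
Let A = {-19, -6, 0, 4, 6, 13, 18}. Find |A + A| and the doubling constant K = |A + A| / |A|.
K = |A + A| / |A| = 25/7

Enumerate A + A = {a + b : a, b ∈ A}. With |A| = 7, there are |A|^2 = 49 ordered sum pairs; collecting distinct values, A + A = {-38, -25, -19, -15, -13, -12, -6, -2, -1, 0, 4, 6, 7, 8, 10, 12, 13, 17, 18, 19, 22, 24, 26, 31, 36}, so |A + A| = 25. Thus K = 25/7. For comparison, the minimum possible |A + A| over all 7-element sets is 2·7 − 1 = 13 (so min K = 13/7), attained only by arithmetic progressions.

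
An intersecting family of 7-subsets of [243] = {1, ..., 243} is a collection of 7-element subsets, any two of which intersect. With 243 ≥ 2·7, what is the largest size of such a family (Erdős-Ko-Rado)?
max |F| = C(242, 6) = 262080288316

Erdős-Ko-Rado (1961): when n ≥ 2k, max |F| = C(n−1, k−1). The bound is attained by the star {A : i ∈ A} for any fixed i ∈ [n]. Here C(243−1, 7−1) = C(242, 6) = 262080288316.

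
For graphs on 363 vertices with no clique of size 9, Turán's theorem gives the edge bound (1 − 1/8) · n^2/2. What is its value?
Turán density bound = (7/8) · 363^2/2 = 922383/16 ≈ 57648.9375

Turán's theorem: ex(n, K_{r+1}) is achieved by the complete r-partite Turán graph T(n, r) with parts as balanced as possible, and is at most (1 − 1/r) · n^2/2. For r = 8, n = 363: the density bound is (7/8) · 131769/2 = 922383/16 ≈ 57648.9375. The integer-valued extremum is e(T(363, 8)) = 57648, which is strictly less than the density bound 922383/16 since 8 ∤ 363 (the parts of T(363, 8) cannot all be equal).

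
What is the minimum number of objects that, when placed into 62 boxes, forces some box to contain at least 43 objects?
n = (43 − 1)·62 + 1 = 2605

By the generalised pigeonhole principle, to guarantee some box contains ≥ r objects we need more than (r − 1) · k objects total. Threshold: n = (r − 1) · k + 1. With r = 43 and k = 62: n = 42 · 62 + 1 = 2604 + 1 = 2605. For n = 2604 = 42 · 62, we can put exactly 42 objects in every box, avoiding 43 in any single one — so 2605 is tight.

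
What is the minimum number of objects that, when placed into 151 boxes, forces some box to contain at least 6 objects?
n = (6 − 1)·151 + 1 = 756

By the generalised pigeonhole principle, to guarantee some box contains ≥ r objects we need more than (r − 1) · k objects total. Threshold: n = (r − 1) · k + 1. With r = 6 and k = 151: n = 5 · 151 + 1 = 755 + 1 = 756. For n = 755 = 5 · 151, we can put exactly 5 objects in every box, avoiding 6 in any single one — so 756 is tight.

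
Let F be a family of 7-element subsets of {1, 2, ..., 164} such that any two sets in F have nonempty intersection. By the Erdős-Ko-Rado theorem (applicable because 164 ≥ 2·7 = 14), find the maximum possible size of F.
max |F| = C(163, 6) = 23733959256

The Erdős-Ko-Rado theorem states: for n ≥ 2k, an intersecting family of k-subsets of an n-element set has size at most C(n − 1, k − 1), with equality for 'star' families {A ⊆ [n] : |A| = k, i ∈ A} (fix an element i). For n = 164, k = 7: C(163, 6) = 23733959256.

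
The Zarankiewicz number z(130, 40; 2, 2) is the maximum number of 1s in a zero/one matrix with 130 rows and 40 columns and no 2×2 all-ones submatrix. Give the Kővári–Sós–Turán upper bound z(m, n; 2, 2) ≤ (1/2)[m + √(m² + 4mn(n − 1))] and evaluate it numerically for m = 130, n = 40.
z(130, 40; 2, 2) ≤ (1/2)[130 + √(130² + 4·130·40·39)] = (1/2)[130 + √828100] = 520

Kővári–Sós–Turán: let r_1, ..., r_130 be the row sums and z = Σ r_i the total number of 1s. Each pair of columns can share at most one row with both entries 1 (else a 2×2 all-ones block appears), so Σ_i C(r_i, 2) ≤ C(40, 2) = 780. By convexity Σ_i C(r_i, 2) ≥ 130·C(z/130, 2) = z(z − 130)/(2·130), giving z² − 130z − 130·40·39 ≤ 0 and hence z ≤ (1/2)[130 + √(16900 + 4·202800)] = (1/2)[130 + √828100] ≈ (1/2)(130 + 910) = 520.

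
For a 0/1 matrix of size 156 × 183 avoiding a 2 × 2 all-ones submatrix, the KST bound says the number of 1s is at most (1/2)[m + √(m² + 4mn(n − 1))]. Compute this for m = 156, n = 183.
z(156, 183; 2, 2) ≤ (1/2)[156 + √(156² + 4·156·183·182)] = (1/2)[156 + √20807280] = 2358.7499

Kővári–Sós–Turán: let r_1, ..., r_156 be the row sums and z = Σ r_i the total number of 1s. Each pair of columns can share at most one row with both entries 1 (else a 2×2 all-ones block appears), so Σ_i C(r_i, 2) ≤ C(183, 2) = 16653. By convexity Σ_i C(r_i, 2) ≥ 156·C(z/156, 2) = z(z − 156)/(2·156), giving z² − 156z − 156·183·182 ≤ 0 and hence z ≤ (1/2)[156 + √(24336 + 4·5195736)] = (1/2)[156 + √20807280] ≈ (1/2)(156 + 4561.4998) = 2358.7499.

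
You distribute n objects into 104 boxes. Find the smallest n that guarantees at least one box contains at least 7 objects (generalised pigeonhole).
n = (7 − 1)·104 + 1 = 625

By the generalised pigeonhole principle, to guarantee some box contains ≥ r objects we need more than (r − 1) · k objects total. Threshold: n = (r − 1) · k + 1. With r = 7 and k = 104: n = 6 · 104 + 1 = 624 + 1 = 625. For n = 624 = 6 · 104, we can put exactly 6 objects in every box, avoiding 7 in any single one — so 625 is tight.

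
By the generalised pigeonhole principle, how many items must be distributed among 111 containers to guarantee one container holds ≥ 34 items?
n = (34 − 1)·111 + 1 = 3664

By the generalised pigeonhole principle, to guarantee some box contains ≥ r objects we need more than (r − 1) · k objects total. Threshold: n = (r − 1) · k + 1. With r = 34 and k = 111: n = 33 · 111 + 1 = 3663 + 1 = 3664. For n = 3663 = 33 · 111, we can put exactly 33 objects in every box, avoiding 34 in any single one — so 3664 is tight.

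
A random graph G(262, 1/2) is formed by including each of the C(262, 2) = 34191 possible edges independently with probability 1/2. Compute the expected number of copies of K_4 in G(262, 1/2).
E[# K_4] = C(262, 4) · (1/2)^C(4, 2) = 191868495 / 2^6 = 2997945.234375

For each 4-subset S of vertices (there are C(262, 4) = 191868495 such S), let X_S = 1 if S induces a K_4 (all C(4, 2) = 6 edges present). Then P(X_S = 1) = (1/2)^6 = 1/64. By linearity of expectation, E[# K_4] = C(262, 4) · (1/2)^6 = 191868495 / 64 = 2997945.234375.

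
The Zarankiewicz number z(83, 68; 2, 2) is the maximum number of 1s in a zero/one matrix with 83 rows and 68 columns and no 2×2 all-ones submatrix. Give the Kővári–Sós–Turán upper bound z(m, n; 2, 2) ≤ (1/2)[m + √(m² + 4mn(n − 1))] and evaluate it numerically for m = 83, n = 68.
z(83, 68; 2, 2) ≤ (1/2)[83 + √(83² + 4·83·68·67)] = (1/2)[83 + √1519481] = 657.8362

Kővári–Sós–Turán: let r_1, ..., r_83 be the row sums and z = Σ r_i the total number of 1s. Each pair of columns can share at most one row with both entries 1 (else a 2×2 all-ones block appears), so Σ_i C(r_i, 2) ≤ C(68, 2) = 2278. By convexity Σ_i C(r_i, 2) ≥ 83·C(z/83, 2) = z(z − 83)/(2·83), giving z² − 83z − 83·68·67 ≤ 0 and hence z ≤ (1/2)[83 + √(6889 + 4·378148)] = (1/2)[83 + √1519481] ≈ (1/2)(83 + 1232.6723) = 657.8362.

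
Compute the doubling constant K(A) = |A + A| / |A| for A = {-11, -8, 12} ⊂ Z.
K = |A + A| / |A| = 6/3 = 2

Enumerate A + A = {a + b : a, b ∈ A}. With |A| = 3, there are |A|^2 = 9 ordered sum pairs; collecting distinct values, A + A = {-22, -19, -16, 1, 4, 24}, so |A + A| = 6. Thus K = 6/3 = 2. For comparison, the minimum possible |A + A| over all 3-element sets is 2·3 − 1 = 5 (so min K = 5/3), attained only by arithmetic progressions.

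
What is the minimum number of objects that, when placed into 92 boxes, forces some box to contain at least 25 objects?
n = (25 − 1)·92 + 1 = 2209

By the generalised pigeonhole principle, to guarantee some box contains ≥ r objects we need more than (r − 1) · k objects total. Threshold: n = (r − 1) · k + 1. With r = 25 and k = 92: n = 24 · 92 + 1 = 2208 + 1 = 2209. For n = 2208 = 24 · 92, we can put exactly 24 objects in every box, avoiding 25 in any single one — so 2209 is tight.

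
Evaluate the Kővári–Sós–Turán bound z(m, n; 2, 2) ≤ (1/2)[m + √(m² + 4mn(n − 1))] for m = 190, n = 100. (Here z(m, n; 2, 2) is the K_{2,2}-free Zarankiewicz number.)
z(190, 100; 2, 2) ≤ (1/2)[190 + √(190² + 4·190·100·99)] = (1/2)[190 + √7560100] = 1469.7818

Kővári–Sós–Turán: let r_1, ..., r_190 be the row sums and z = Σ r_i the total number of 1s. Each pair of columns can share at most one row with both entries 1 (else a 2×2 all-ones block appears), so Σ_i C(r_i, 2) ≤ C(100, 2) = 4950. By convexity Σ_i C(r_i, 2) ≥ 190·C(z/190, 2) = z(z − 190)/(2·190), giving z² − 190z − 190·100·99 ≤ 0 and hence z ≤ (1/2)[190 + √(36100 + 4·1881000)] = (1/2)[190 + √7560100] ≈ (1/2)(190 + 2749.5636) = 1469.7818.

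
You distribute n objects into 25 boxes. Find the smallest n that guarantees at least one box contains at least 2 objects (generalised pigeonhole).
n = (2 − 1)·25 + 1 = 26

By the generalised pigeonhole principle, to guarantee some box contains ≥ r objects we need more than (r − 1) · k objects total. Threshold: n = (r − 1) · k + 1. With r = 2 and k = 25: n = 1 · 25 + 1 = 25 + 1 = 26. For n = 25 = 1 · 25, we can put exactly 1 objects in every box, avoiding 2 in any single one — so 26 is tight.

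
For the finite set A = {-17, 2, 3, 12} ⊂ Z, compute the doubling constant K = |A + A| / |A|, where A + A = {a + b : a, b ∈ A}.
K = |A + A| / |A| = 10/4 = 5/2

Enumerate A + A = {a + b : a, b ∈ A}. With |A| = 4, there are |A|^2 = 16 ordered sum pairs; collecting distinct values, A + A = {-34, -15, -14, -5, 4, 5, 6, 14, 15, 24}, so |A + A| = 10. Thus K = 10/4 = 5/2. For comparison, the minimum possible |A + A| over all 4-element sets is 2·4 − 1 = 7 (so min K = 7/4), attained only by arithmetic progressions.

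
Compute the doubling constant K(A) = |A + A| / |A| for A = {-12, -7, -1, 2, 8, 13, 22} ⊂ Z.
K = |A + A| / |A| = 23/7

Enumerate A + A = {a + b : a, b ∈ A}. With |A| = 7, there are |A|^2 = 49 ordered sum pairs; collecting distinct values, A + A = {-24, -19, -14, -13, -10, -8, -5, -4, -2, 1, 4, 6, 7, 10, 12, 15, 16, 21, 24, 26, 30, 35, 44}, so |A + A| = 23. Thus K = 23/7. For comparison, the minimum possible |A + A| over all 7-element sets is 2·7 − 1 = 13 (so min K = 13/7), attained only by arithmetic progressions.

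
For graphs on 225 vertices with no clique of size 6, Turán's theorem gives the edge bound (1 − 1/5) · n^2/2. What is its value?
Turán density bound = (4/5) · 225^2/2 = 20250

Turán's theorem: ex(n, K_{r+1}) is achieved by the complete r-partite Turán graph T(n, r) with parts as balanced as possible, and is at most (1 − 1/r) · n^2/2. For r = 5, n = 225: the density bound is (4/5) · 50625/2 = 20250. Since 5 ∣ 225, the Turán graph T(225, 5) has parts of equal size 45, and its edge count e(T(225, 5)) = 20250 attains the density bound exactly.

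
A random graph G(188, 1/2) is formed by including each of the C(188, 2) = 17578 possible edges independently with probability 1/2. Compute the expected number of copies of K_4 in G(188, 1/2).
E[# K_4] = C(188, 4) · (1/2)^C(4, 2) = 50404915 / 2^6 = 787576.796875

For each 4-subset S of vertices (there are C(188, 4) = 50404915 such S), let X_S = 1 if S induces a K_4 (all C(4, 2) = 6 edges present). Then P(X_S = 1) = (1/2)^6 = 1/64. By linearity of expectation, E[# K_4] = C(188, 4) · (1/2)^6 = 50404915 / 64 = 787576.796875.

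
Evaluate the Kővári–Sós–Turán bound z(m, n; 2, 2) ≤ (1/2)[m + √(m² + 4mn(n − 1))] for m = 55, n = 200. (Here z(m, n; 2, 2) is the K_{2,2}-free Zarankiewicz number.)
z(55, 200; 2, 2) ≤ (1/2)[55 + √(55² + 4·55·200·199)] = (1/2)[55 + √8759025] = 1507.2825

Kővári–Sós–Turán: let r_1, ..., r_55 be the row sums and z = Σ r_i the total number of 1s. Each pair of columns can share at most one row with both entries 1 (else a 2×2 all-ones block appears), so Σ_i C(r_i, 2) ≤ C(200, 2) = 19900. By convexity Σ_i C(r_i, 2) ≥ 55·C(z/55, 2) = z(z − 55)/(2·55), giving z² − 55z − 55·200·199 ≤ 0 and hence z ≤ (1/2)[55 + √(3025 + 4·2189000)] = (1/2)[55 + √8759025] ≈ (1/2)(55 + 2959.565) = 1507.2825.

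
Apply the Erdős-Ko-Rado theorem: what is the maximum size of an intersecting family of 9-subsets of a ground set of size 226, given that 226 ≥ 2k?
max |F| = C(225, 8) = 143642651595300

Erdős-Ko-Rado (1961): when n ≥ 2k, max |F| = C(n−1, k−1). The bound is attained by the star {A : i ∈ A} for any fixed i ∈ [n]. Here C(226−1, 9−1) = C(225, 8) = 143642651595300.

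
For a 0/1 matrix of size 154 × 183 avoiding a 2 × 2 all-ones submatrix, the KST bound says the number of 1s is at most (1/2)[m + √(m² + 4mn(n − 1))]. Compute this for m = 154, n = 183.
z(154, 183; 2, 2) ≤ (1/2)[154 + √(154² + 4·154·183·182)] = (1/2)[154 + √20540212] = 2343.0655

Kővári–Sós–Turán: let r_1, ..., r_154 be the row sums and z = Σ r_i the total number of 1s. Each pair of columns can share at most one row with both entries 1 (else a 2×2 all-ones block appears), so Σ_i C(r_i, 2) ≤ C(183, 2) = 16653. By convexity Σ_i C(r_i, 2) ≥ 154·C(z/154, 2) = z(z − 154)/(2·154), giving z² − 154z − 154·183·182 ≤ 0 and hence z ≤ (1/2)[154 + √(23716 + 4·5129124)] = (1/2)[154 + √20540212] ≈ (1/2)(154 + 4532.1311) = 2343.0655.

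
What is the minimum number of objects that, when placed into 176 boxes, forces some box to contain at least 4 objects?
n = (4 − 1)·176 + 1 = 529

By the generalised pigeonhole principle, to guarantee some box contains ≥ r objects we need more than (r − 1) · k objects total. Threshold: n = (r − 1) · k + 1. With r = 4 and k = 176: n = 3 · 176 + 1 = 528 + 1 = 529. For n = 528 = 3 · 176, we can put exactly 3 objects in every box, avoiding 4 in any single one — so 529 is tight.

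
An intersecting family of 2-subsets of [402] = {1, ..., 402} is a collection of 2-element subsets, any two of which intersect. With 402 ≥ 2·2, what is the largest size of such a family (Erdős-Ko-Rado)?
max |F| = C(401, 1) = 401

Erdős-Ko-Rado (1961): when n ≥ 2k, max |F| = C(n−1, k−1). The bound is attained by the star {A : i ∈ A} for any fixed i ∈ [n]. Here C(402−1, 2−1) = C(401, 1) = 401.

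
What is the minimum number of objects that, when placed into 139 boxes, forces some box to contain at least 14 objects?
n = (14 − 1)·139 + 1 = 1808

By the generalised pigeonhole principle, to guarantee some box contains ≥ r objects we need more than (r − 1) · k objects total. Threshold: n = (r − 1) · k + 1. With r = 14 and k = 139: n = 13 · 139 + 1 = 1807 + 1 = 1808. For n = 1807 = 13 · 139, we can put exactly 13 objects in every box, avoiding 14 in any single one — so 1808 is tight.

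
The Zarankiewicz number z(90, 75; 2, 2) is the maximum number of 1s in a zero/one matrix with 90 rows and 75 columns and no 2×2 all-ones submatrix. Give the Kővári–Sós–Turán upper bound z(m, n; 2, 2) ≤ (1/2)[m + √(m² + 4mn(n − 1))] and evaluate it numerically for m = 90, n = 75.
z(90, 75; 2, 2) ≤ (1/2)[90 + √(90² + 4·90·75·74)] = (1/2)[90 + √2006100] = 753.1843

Kővári–Sós–Turán: let r_1, ..., r_90 be the row sums and z = Σ r_i the total number of 1s. Each pair of columns can share at most one row with both entries 1 (else a 2×2 all-ones block appears), so Σ_i C(r_i, 2) ≤ C(75, 2) = 2775. By convexity Σ_i C(r_i, 2) ≥ 90·C(z/90, 2) = z(z − 90)/(2·90), giving z² − 90z − 90·75·74 ≤ 0 and hence z ≤ (1/2)[90 + √(8100 + 4·499500)] = (1/2)[90 + √2006100] ≈ (1/2)(90 + 1416.3686) = 753.1843.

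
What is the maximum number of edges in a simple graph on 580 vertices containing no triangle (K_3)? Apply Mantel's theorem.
ex(580, K_3) = ⌊580^2/4⌋ = 84100

Mantel (1907): a triangle-free graph on n vertices has at most ⌊n^2/4⌋ edges, with equality for the complete bipartite graph K_{⌊n/2⌋, ⌈n/2⌉}. For n = 580: ⌊580^2/4⌋ = ⌊336400/4⌋ = 84100. The extremal graph is K_{290, 290}, which has 290·290 = 84100 edges.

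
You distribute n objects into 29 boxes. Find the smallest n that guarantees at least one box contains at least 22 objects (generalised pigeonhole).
n = (22 − 1)·29 + 1 = 610

By the generalised pigeonhole principle, to guarantee some box contains ≥ r objects we need more than (r − 1) · k objects total. Threshold: n = (r − 1) · k + 1. With r = 22 and k = 29: n = 21 · 29 + 1 = 609 + 1 = 610. For n = 609 = 21 · 29, we can put exactly 21 objects in every box, avoiding 22 in any single one — so 610 is tight.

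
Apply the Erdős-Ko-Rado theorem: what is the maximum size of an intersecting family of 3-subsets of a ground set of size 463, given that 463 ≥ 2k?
max |F| = C(462, 2) = 106491

The Erdős-Ko-Rado theorem states: for n ≥ 2k, an intersecting family of k-subsets of an n-element set has size at most C(n − 1, k − 1), with equality for 'star' families {A ⊆ [n] : |A| = k, i ∈ A} (fix an element i). For n = 463, k = 3: C(462, 2) = 106491.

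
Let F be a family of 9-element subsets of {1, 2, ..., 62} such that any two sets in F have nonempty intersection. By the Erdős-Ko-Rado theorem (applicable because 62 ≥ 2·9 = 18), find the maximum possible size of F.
max |F| = C(61, 8) = 2944827765

The Erdős-Ko-Rado theorem states: for n ≥ 2k, an intersecting family of k-subsets of an n-element set has size at most C(n − 1, k − 1), with equality for 'star' families {A ⊆ [n] : |A| = k, i ∈ A} (fix an element i). For n = 62, k = 9: C(61, 8) = 2944827765.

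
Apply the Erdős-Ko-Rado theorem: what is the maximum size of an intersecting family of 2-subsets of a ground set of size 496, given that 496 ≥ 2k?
max |F| = C(495, 1) = 495

Erdős-Ko-Rado (1961): when n ≥ 2k, max |F| = C(n−1, k−1). The bound is attained by the star {A : i ∈ A} for any fixed i ∈ [n]. Here C(496−1, 2−1) = C(495, 1) = 495.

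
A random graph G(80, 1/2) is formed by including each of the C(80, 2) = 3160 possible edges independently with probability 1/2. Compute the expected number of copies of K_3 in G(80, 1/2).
E[# K_3] = C(80, 3) · (1/2)^C(3, 2) = 82160 / 2^3 = 10270

For each 3-subset S of vertices (there are C(80, 3) = 82160 such S), let X_S = 1 if S induces a K_3 (all C(3, 2) = 3 edges present). Then P(X_S = 1) = (1/2)^3 = 1/8. By linearity of expectation, E[# K_3] = C(80, 3) · (1/2)^3 = 82160 / 8 = 10270.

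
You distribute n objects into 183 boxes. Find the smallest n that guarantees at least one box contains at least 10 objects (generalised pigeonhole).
n = (10 − 1)·183 + 1 = 1648

By the generalised pigeonhole principle, to guarantee some box contains ≥ r objects we need more than (r − 1) · k objects total. Threshold: n = (r − 1) · k + 1. With r = 10 and k = 183: n = 9 · 183 + 1 = 1647 + 1 = 1648. For n = 1647 = 9 · 183, we can put exactly 9 objects in every box, avoiding 10 in any single one — so 1648 is tight.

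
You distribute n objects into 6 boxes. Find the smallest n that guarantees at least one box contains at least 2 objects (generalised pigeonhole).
n = (2 − 1)·6 + 1 = 7

By the generalised pigeonhole principle, to guarantee some box contains ≥ r objects we need more than (r − 1) · k objects total. Threshold: n = (r − 1) · k + 1. With r = 2 and k = 6: n = 1 · 6 + 1 = 6 + 1 = 7. For n = 6 = 1 · 6, we can put exactly 1 objects in every box, avoiding 2 in any single one — so 7 is tight.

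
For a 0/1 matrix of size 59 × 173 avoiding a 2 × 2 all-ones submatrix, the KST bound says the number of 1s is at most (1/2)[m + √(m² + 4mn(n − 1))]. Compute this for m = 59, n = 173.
z(59, 173; 2, 2) ≤ (1/2)[59 + √(59² + 4·59·173·172)] = (1/2)[59 + √7025897] = 1354.8204

Kővári–Sós–Turán: let r_1, ..., r_59 be the row sums and z = Σ r_i the total number of 1s. Each pair of columns can share at most one row with both entries 1 (else a 2×2 all-ones block appears), so Σ_i C(r_i, 2) ≤ C(173, 2) = 14878. By convexity Σ_i C(r_i, 2) ≥ 59·C(z/59, 2) = z(z − 59)/(2·59), giving z² − 59z − 59·173·172 ≤ 0 and hence z ≤ (1/2)[59 + √(3481 + 4·1755604)] = (1/2)[59 + √7025897] ≈ (1/2)(59 + 2650.6409) = 1354.8204.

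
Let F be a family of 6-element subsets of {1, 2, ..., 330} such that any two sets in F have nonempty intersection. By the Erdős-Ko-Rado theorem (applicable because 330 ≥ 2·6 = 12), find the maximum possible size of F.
max |F| = C(329, 5) = 31155678190

The Erdős-Ko-Rado theorem states: for n ≥ 2k, an intersecting family of k-subsets of an n-element set has size at most C(n − 1, k − 1), with equality for 'star' families {A ⊆ [n] : |A| = k, i ∈ A} (fix an element i). For n = 330, k = 6: C(329, 5) = 31155678190.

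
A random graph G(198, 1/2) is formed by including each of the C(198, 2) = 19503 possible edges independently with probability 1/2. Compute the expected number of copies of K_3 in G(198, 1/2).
E[# K_3] = C(198, 3) · (1/2)^C(3, 2) = 1274196 / 2^3 = 318549/2 = 159274.5

For each 3-subset S of vertices (there are C(198, 3) = 1274196 such S), let X_S = 1 if S induces a K_3 (all C(3, 2) = 3 edges present). Then P(X_S = 1) = (1/2)^3 = 1/8. By linearity of expectation, E[# K_3] = C(198, 3) · (1/2)^3 = 1274196 / 8 = 318549/2 = 159274.5.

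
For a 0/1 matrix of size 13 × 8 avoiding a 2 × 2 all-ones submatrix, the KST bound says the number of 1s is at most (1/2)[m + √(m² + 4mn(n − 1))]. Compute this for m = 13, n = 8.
z(13, 8; 2, 2) ≤ (1/2)[13 + √(13² + 4·13·8·7)] = (1/2)[13 + √3081] = 34.2534

Kővári–Sós–Turán: let r_1, ..., r_13 be the row sums and z = Σ r_i the total number of 1s. Each pair of columns can share at most one row with both entries 1 (else a 2×2 all-ones block appears), so Σ_i C(r_i, 2) ≤ C(8, 2) = 28. By convexity Σ_i C(r_i, 2) ≥ 13·C(z/13, 2) = z(z − 13)/(2·13), giving z² − 13z − 13·8·7 ≤ 0 and hence z ≤ (1/2)[13 + √(169 + 4·728)] = (1/2)[13 + √3081] ≈ (1/2)(13 + 55.5068) = 34.2534.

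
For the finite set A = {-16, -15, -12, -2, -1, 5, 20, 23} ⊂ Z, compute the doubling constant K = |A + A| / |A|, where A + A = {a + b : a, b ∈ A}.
K = |A + A| / |A| = 33/8

Enumerate A + A = {a + b : a, b ∈ A}. With |A| = 8, there are |A|^2 = 64 ordered sum pairs; collecting distinct values, A + A = {-32, -31, -30, -28, -27, -24, -18, -17, -16, -14, -13, -11, -10, -7, -4, -3, -2, 3, 4, 5, 7, 8, 10, 11, 18, 19, 21, 22, 25, 28, 40, 43, 46}, so |A + A| = 33. Thus K = 33/8. For comparison, the minimum possible |A + A| over all 8-element sets is 2·8 − 1 = 15 (so min K = 15/8), attained only by arithmetic progressions.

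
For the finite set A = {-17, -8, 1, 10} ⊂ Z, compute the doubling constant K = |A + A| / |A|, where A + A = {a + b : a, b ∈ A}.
K = |A + A| / |A| = 7/4

Enumerate A + A = {a + b : a, b ∈ A}. With |A| = 4, there are |A|^2 = 16 ordered sum pairs; collecting distinct values, A + A = {-34, -25, -16, -7, 2, 11, 20}, so |A + A| = 7. Thus K = 7/4. Here |A + A| = 2|A| − 1 = 7, the minimum possible — so K = 7/4 is minimal, which holds iff A is an arithmetic progression.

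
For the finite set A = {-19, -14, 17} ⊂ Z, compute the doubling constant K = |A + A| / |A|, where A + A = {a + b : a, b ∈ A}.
K = |A + A| / |A| = 6/3 = 2

Enumerate A + A = {a + b : a, b ∈ A}. With |A| = 3, there are |A|^2 = 9 ordered sum pairs; collecting distinct values, A + A = {-38, -33, -28, -2, 3, 34}, so |A + A| = 6. Thus K = 6/3 = 2. For comparison, the minimum possible |A + A| over all 3-element sets is 2·3 − 1 = 5 (so min K = 5/3), attained only by arithmetic progressions.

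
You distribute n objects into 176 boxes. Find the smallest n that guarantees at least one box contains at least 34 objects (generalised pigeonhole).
n = (34 − 1)·176 + 1 = 5809

By the generalised pigeonhole principle, to guarantee some box contains ≥ r objects we need more than (r − 1) · k objects total. Threshold: n = (r − 1) · k + 1. With r = 34 and k = 176: n = 33 · 176 + 1 = 5808 + 1 = 5809. For n = 5808 = 33 · 176, we can put exactly 33 objects in every box, avoiding 34 in any single one — so 5809 is tight.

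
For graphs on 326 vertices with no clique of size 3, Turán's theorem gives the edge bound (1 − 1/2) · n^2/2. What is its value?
Turán density bound = (1/2) · 326^2/2 = 26569

Turán's theorem: ex(n, K_{r+1}) is achieved by the complete r-partite Turán graph T(n, r) with parts as balanced as possible, and is at most (1 − 1/r) · n^2/2. For r = 2, n = 326: the density bound is (1/2) · 106276/2 = 26569. Since 2 ∣ 326, the Turán graph T(326, 2) has parts of equal size 163, and its edge count e(T(326, 2)) = 26569 attains the density bound exactly.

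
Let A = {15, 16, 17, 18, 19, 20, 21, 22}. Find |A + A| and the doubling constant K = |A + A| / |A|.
K = |A + A| / |A| = 15/8

Enumerate A + A = {a + b : a, b ∈ A}. With |A| = 8, there are |A|^2 = 64 ordered sum pairs; collecting distinct values, A + A = {30, 31, 32, 33, 34, 35, 36, 37, 38, 39, 40, 41, 42, 43, 44}, so |A + A| = 15. Thus K = 15/8. Here |A + A| = 2|A| − 1 = 15, the minimum possible — so K = 15/8 is minimal, which holds iff A is an arithmetic progression.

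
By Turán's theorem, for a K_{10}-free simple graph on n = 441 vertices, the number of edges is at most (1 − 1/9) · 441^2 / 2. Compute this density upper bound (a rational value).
Turán density bound = (8/9) · 441^2/2 = 86436

Turán's theorem: ex(n, K_{r+1}) is achieved by the complete r-partite Turán graph T(n, r) with parts as balanced as possible, and is at most (1 − 1/r) · n^2/2. For r = 9, n = 441: the density bound is (8/9) · 194481/2 = 86436. Since 9 ∣ 441, the Turán graph T(441, 9) has parts of equal size 49, and its edge count e(T(441, 9)) = 86436 attains the density bound exactly.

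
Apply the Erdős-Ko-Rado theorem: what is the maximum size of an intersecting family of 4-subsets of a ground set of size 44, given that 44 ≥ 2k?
max |F| = C(43, 3) = 12341

The Erdős-Ko-Rado theorem states: for n ≥ 2k, an intersecting family of k-subsets of an n-element set has size at most C(n − 1, k − 1), with equality for 'star' families {A ⊆ [n] : |A| = k, i ∈ A} (fix an element i). For n = 44, k = 4: C(43, 3) = 12341.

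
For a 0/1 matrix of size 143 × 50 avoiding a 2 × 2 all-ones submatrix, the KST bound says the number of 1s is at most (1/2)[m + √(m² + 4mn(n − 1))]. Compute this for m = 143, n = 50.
z(143, 50; 2, 2) ≤ (1/2)[143 + √(143² + 4·143·50·49)] = (1/2)[143 + √1421849] = 667.7065

Kővári–Sós–Turán: let r_1, ..., r_143 be the row sums and z = Σ r_i the total number of 1s. Each pair of columns can share at most one row with both entries 1 (else a 2×2 all-ones block appears), so Σ_i C(r_i, 2) ≤ C(50, 2) = 1225. By convexity Σ_i C(r_i, 2) ≥ 143·C(z/143, 2) = z(z − 143)/(2·143), giving z² − 143z − 143·50·49 ≤ 0 and hence z ≤ (1/2)[143 + √(20449 + 4·350350)] = (1/2)[143 + √1421849] ≈ (1/2)(143 + 1192.4131) = 667.7065.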